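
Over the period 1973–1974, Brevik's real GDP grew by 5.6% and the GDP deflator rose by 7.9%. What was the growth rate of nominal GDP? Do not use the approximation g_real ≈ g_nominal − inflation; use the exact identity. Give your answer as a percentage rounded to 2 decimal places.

(1 + g_nom) = (1 + g_real)(1 + π) = 1.0560 × 1.0790 = 1.13942.

13.94%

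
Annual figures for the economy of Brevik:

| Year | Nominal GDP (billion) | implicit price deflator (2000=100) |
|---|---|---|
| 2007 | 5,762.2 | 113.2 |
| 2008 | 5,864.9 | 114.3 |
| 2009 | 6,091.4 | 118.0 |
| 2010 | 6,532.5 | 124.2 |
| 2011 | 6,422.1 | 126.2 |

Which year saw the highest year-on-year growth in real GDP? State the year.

2010

2008: real = 5864.9/1.143 = 5131.15; growth vs 2007 (5090.28) = 0.80%.
2009: real = 6091.4/1.180 = 5162.20; growth vs 2008 (5131.15) = 0.61%.
2010: real = 6532.5/1.242 = 5259.66; growth vs 2009 (5162.20) = 1.89%.
2011: real = 6422.1/1.262 = 5088.83; growth vs 2010 (5259.66) = -3.25%.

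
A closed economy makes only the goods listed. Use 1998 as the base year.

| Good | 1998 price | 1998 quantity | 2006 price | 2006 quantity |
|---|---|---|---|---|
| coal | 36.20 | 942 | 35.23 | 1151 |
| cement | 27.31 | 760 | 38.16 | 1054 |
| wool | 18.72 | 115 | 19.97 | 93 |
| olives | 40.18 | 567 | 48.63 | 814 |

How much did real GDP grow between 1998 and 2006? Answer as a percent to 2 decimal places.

Real GDP 1998 = Nominal GDP 1998 = 36.20·942 + 27.31·760 + 18.72·115 + 40.18·567 = 79790.86.
Real GDP 2006 (at 1998 prices) = 36.20·1151 + 27.31·1054 + 18.72·93 + 40.18·814 = 104898.42.
Real growth = 104898.42/79790.86 − 1 = 0.3147.

31.47%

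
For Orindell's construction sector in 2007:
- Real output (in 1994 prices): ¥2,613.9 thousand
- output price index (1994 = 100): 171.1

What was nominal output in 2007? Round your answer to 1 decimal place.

Nominal output = Real × (output price index/100) = 2613.9 × 1.711 = 4472.38.

¥4,472.4 thousand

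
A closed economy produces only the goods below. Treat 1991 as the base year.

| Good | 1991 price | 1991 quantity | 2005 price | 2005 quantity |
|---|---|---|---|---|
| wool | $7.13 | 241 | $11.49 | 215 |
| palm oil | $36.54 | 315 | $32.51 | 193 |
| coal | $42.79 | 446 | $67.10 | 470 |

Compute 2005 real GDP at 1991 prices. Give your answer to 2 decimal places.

Real GDP 2005 = Σ (p_1991 × q_2005) = 7.13·215 + 36.54·193 + 42.79·470 = 28696.47.

$28696.47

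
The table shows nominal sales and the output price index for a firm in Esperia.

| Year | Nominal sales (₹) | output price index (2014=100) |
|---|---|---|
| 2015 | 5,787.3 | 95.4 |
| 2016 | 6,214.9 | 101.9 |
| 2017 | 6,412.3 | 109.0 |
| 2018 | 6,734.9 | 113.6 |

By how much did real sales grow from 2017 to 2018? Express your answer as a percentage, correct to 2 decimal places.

Real sales 2017 = 6412.3/1.090 = 5882.84.
Real sales 2018 = 6734.9/1.136 = 5928.61.
Change = 5928.61/5882.84 − 1 = 0.0078.

0.78%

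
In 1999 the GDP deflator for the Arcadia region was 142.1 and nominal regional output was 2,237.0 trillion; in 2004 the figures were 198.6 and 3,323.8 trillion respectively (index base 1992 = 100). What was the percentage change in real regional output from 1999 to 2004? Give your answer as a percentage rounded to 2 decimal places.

Deflate each year: 1999 → 2237.0/1.421 = 1574.24; 2004 → 3323.8/1.986 = 1673.62.
So real regional output changed by 1673.62/1574.24 − 1 = 0.0631, i.e. 6.31%.

6.31%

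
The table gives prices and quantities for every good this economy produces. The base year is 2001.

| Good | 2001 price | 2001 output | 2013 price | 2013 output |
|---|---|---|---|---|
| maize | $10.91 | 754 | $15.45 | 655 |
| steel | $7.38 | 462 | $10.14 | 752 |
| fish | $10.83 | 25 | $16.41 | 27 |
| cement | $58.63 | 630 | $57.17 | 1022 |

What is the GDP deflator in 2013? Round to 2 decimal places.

Nominal GDP 2013 = 15.45·655 + 10.14·752 + 16.41·27 + 57.17·1022 = 76615.84.
Real GDP 2013 (at 2001 prices) = 10.91·655 + 7.38·752 + 10.83·27 + 58.63·1022 = 72908.08.
Deflator = Nominal/Real × 100 = 76615.84/72908.08 × 100 = 105.086.

105.09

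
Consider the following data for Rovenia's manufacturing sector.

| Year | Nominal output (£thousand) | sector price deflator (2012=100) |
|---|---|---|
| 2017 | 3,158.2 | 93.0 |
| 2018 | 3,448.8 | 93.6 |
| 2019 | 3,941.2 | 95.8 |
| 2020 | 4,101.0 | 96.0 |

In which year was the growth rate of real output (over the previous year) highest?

2019

2018: real = 3448.8/0.936 = 3684.62; growth vs 2017 (3395.91) = 8.50%.
2019: real = 3941.2/0.958 = 4113.99; growth vs 2018 (3684.62) = 11.65%.
2020: real = 4101.0/0.960 = 4271.88; growth vs 2019 (4113.99) = 3.84%.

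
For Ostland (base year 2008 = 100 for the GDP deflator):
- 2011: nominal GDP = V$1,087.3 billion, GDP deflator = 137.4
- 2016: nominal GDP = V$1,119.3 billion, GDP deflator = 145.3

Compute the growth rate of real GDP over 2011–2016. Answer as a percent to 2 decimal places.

Deflate each year: 2011 → 1087.3/1.374 = 791.34; 2016 → 1119.3/1.453 = 770.34.
So real GDP changed by 770.34/791.34 − 1 = -0.0265, i.e. -2.65%.

-2.65%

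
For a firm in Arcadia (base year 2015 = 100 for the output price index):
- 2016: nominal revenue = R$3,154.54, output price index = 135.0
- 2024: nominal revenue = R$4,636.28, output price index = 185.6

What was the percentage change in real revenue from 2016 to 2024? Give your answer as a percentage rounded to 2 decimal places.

Deflate each year: 2016 → 3154.54/1.350 = 2336.70; 2024 → 4636.28/1.856 = 2498.00.
So real revenue changed by 2498.00/2336.70 − 1 = 0.0690, i.e. 6.90%.

6.90%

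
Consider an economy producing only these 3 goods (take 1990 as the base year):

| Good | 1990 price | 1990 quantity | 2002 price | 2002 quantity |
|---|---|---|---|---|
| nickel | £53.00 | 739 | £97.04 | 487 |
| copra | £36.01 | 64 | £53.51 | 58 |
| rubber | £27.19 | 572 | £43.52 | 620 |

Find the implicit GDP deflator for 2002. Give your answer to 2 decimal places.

172.81

Nominal GDP 2002 = 97.04·487 + 53.51·58 + 43.52·620 = 77344.46.
Real GDP 2002 (at 1990 prices) = 53.00·487 + 36.01·58 + 27.19·620 = 44757.38.
Deflator = Nominal/Real × 100 = 77344.46/44757.38 × 100 = 172.808.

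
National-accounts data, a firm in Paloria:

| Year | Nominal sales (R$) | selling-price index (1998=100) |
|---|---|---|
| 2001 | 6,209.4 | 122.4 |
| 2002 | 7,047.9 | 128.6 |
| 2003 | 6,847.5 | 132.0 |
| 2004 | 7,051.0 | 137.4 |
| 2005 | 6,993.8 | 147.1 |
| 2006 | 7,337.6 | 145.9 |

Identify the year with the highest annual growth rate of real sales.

2002: real = 7047.9/1.286 = 5480.48; growth vs 2001 (5073.04) = 8.03%.
2003: real = 6847.5/1.320 = 5187.50; growth vs 2002 (5480.48) = -5.35%.
2004: real = 7051.0/1.374 = 5131.73; growth vs 2003 (5187.50) = -1.08%.
2005: real = 6993.8/1.471 = 4754.45; growth vs 2004 (5131.73) = -7.35%.
2006: real = 7337.6/1.459 = 5029.20; growth vs 2005 (4754.45) = 5.78%.

2002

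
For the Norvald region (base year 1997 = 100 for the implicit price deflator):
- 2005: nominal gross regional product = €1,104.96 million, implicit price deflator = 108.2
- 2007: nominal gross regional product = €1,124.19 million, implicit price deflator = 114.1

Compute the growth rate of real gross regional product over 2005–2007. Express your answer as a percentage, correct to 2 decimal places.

Deflate each year: 2005 → 1104.96/1.082 = 1021.22; 2007 → 1124.19/1.141 = 985.27.
So real gross regional product changed by 985.27/1021.22 − 1 = -0.0352, i.e. -3.52%.

-3.52%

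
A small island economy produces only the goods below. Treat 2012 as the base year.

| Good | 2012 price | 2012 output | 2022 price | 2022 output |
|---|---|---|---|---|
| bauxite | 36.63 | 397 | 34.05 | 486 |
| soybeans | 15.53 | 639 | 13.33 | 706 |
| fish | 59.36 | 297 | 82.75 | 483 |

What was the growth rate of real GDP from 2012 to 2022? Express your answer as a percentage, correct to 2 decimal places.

36.44%

Real GDP 2012 = Nominal GDP 2012 = 36.63·397 + 15.53·639 + 59.36·297 = 42095.70.
Real GDP 2022 (at 2012 prices) = 36.63·486 + 15.53·706 + 59.36·483 = 57437.24.
Real growth = 57437.24/42095.70 − 1 = 0.3644.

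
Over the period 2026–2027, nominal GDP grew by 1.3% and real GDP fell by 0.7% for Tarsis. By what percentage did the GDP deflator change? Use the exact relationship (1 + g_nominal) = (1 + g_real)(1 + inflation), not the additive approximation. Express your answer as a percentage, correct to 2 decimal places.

(1 + g_nom) = (1 + g_real)(1 + π), so π = 1.0130 / 0.9930 − 1 = 0.02014.

2.01%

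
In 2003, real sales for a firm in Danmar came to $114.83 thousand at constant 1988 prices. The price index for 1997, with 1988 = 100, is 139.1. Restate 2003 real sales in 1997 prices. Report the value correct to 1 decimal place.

$159.7 thousand

Real sales in 1997 prices = Real sales in 1988 prices × (P_1997/P_1988) = 114.83 × 1.391 = 159.73.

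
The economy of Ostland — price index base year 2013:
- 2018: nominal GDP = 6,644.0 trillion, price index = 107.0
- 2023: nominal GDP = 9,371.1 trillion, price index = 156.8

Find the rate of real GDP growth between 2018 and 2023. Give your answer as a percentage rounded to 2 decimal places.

-3.75%

Deflate each year: 2018 → 6644.0/1.070 = 6209.35; 2023 → 9371.1/1.568 = 5976.47.
So real GDP changed by 5976.47/6209.35 − 1 = -0.0375, i.e. -3.75%.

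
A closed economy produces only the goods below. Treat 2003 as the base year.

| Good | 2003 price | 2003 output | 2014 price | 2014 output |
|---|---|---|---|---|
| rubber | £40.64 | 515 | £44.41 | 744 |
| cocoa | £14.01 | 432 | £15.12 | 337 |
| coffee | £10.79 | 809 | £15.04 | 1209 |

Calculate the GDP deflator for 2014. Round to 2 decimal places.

117.33

Nominal GDP 2014 = 44.41·744 + 15.12·337 + 15.04·1209 = 56319.84.
Real GDP 2014 (at 2003 prices) = 40.64·744 + 14.01·337 + 10.79·1209 = 48002.64.
Deflator = Nominal/Real × 100 = 56319.84/48002.64 × 100 = 117.327.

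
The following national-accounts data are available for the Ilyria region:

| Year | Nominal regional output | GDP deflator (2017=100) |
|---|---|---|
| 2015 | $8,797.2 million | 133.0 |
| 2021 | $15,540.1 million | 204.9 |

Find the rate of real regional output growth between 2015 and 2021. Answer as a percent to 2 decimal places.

Deflate each year: 2015 → 8797.2/1.330 = 6614.44; 2021 → 15540.1/2.049 = 7584.24.
So real regional output changed by 7584.24/6614.44 − 1 = 0.1466, i.e. 14.66%.

14.66%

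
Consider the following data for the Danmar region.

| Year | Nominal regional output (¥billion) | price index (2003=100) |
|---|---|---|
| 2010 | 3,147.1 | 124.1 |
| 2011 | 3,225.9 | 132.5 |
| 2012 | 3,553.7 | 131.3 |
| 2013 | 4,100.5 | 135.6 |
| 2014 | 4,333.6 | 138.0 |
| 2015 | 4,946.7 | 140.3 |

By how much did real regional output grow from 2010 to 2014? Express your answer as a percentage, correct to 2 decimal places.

23.83%

Real regional output 2010 = 3147.1/1.241 = 2535.94.
Real regional output 2014 = 4333.6/1.380 = 3140.29.
Change = 3140.29/2535.94 − 1 = 0.2383.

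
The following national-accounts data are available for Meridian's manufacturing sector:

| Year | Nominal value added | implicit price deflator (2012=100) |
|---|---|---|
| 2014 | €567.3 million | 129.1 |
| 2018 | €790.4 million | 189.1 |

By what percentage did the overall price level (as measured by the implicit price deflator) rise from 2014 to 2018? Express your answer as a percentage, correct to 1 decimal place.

Price-level change = 189.1 / 129.1 − 1 = 0.4648.

46.5%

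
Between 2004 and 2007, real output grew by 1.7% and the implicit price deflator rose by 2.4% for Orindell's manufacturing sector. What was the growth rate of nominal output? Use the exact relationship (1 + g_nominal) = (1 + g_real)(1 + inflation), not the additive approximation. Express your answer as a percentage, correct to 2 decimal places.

(1 + g_nom) = (1 + g_real)(1 + π) = 1.0170 × 1.0240 = 1.04141.

4.14%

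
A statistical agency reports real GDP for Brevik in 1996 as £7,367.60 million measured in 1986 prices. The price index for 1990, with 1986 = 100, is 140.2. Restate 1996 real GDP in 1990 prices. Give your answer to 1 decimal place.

Real GDP in 1990 prices = Real GDP in 1986 prices × (P_1990/P_1986) = 7367.60 × 1.402 = 10329.38.

£10,329.4 million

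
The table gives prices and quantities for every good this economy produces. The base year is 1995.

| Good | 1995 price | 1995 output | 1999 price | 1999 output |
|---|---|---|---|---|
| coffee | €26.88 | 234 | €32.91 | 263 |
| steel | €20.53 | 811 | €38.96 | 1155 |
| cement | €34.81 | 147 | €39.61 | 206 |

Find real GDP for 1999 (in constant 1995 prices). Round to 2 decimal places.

Real GDP 1999 = Σ (p_1995 × q_1999) = 26.88·263 + 20.53·1155 + 34.81·206 = 37952.45.

€37952.45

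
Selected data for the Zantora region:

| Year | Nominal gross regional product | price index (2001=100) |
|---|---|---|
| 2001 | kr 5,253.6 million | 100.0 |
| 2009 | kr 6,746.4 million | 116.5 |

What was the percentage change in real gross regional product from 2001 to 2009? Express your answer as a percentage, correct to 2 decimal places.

Deflate each year: 2001 → 5253.6/1.000 = 5253.60; 2009 → 6746.4/1.165 = 5790.90.
So real gross regional product changed by 5790.90/5253.60 − 1 = 0.1023, i.e. 10.23%.

10.23%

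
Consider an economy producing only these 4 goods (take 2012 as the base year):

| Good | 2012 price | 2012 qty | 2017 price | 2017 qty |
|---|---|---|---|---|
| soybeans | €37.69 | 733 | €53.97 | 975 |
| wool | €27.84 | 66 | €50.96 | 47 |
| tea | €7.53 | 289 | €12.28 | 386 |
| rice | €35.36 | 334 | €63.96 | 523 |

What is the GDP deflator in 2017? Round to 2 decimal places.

156.77

Nominal GDP 2017 = 53.97·975 + 50.96·47 + 12.28·386 + 63.96·523 = 93207.03.
Real GDP 2017 (at 2012 prices) = 37.69·975 + 27.84·47 + 7.53·386 + 35.36·523 = 59456.09.
Deflator = Nominal/Real × 100 = 93207.03/59456.09 × 100 = 156.766.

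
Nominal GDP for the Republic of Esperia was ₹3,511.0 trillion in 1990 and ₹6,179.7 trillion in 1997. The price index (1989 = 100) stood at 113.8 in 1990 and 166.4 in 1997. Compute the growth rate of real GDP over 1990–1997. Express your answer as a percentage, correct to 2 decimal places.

20.37%

Real GDP 1990 = 3511.0 / 1.138 = 3085.24.
Real GDP 1997 = 6179.7 / 1.664 = 3713.76.
Real growth = 3713.76 / 3085.24 − 1 = 0.2037.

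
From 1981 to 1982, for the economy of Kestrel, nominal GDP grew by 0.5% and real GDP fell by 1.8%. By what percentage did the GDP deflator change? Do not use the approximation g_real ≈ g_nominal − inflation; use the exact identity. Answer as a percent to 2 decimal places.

(1 + g_nom) = (1 + g_real)(1 + π), so π = 1.0050 / 0.9820 − 1 = 0.02342.

2.34%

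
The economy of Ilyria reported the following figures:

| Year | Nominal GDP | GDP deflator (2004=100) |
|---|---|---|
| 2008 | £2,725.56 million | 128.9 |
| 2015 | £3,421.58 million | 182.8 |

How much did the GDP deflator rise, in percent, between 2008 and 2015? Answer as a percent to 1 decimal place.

Price-level change = 182.8 / 128.9 − 1 = 0.4182.

41.8%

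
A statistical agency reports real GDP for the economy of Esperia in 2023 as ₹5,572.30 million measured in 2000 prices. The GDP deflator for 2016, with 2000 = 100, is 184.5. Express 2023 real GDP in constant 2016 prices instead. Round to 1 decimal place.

₹10,280.9 million

Real GDP in 2016 prices = Real GDP in 2000 prices × (P_2016/P_2000) = 5572.30 × 1.845 = 10280.89.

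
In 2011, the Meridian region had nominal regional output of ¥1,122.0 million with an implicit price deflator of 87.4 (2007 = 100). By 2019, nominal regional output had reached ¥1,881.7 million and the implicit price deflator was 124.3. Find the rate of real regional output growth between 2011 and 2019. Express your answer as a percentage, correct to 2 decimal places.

17.92%

Real regional output 2011 = 1122.0 / 0.874 = 1283.75.
Real regional output 2019 = 1881.7 / 1.243 = 1513.84.
Real growth = 1513.84 / 1283.75 − 1 = 0.1792.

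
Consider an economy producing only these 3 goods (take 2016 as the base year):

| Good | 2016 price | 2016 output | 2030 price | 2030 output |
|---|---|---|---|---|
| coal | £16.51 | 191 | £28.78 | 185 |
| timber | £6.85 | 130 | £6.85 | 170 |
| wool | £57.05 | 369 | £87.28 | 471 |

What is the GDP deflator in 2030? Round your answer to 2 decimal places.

Nominal GDP 2030 = 28.78·185 + 6.85·170 + 87.28·471 = 47597.68.
Real GDP 2030 (at 2016 prices) = 16.51·185 + 6.85·170 + 57.05·471 = 31089.40.
Deflator = Nominal/Real × 100 = 47597.68/31089.40 × 100 = 153.099.

153.10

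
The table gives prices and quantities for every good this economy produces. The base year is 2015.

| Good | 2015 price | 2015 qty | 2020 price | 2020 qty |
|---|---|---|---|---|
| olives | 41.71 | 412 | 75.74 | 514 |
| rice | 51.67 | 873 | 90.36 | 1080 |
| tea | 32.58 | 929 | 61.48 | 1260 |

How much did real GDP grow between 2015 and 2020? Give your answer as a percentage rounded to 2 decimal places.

27.80%

Real GDP 2015 = Nominal GDP 2015 = 41.71·412 + 51.67·873 + 32.58·929 = 92559.25.
Real GDP 2020 (at 2015 prices) = 41.71·514 + 51.67·1080 + 32.58·1260 = 118293.34.
Real growth = 118293.34/92559.25 − 1 = 0.2780.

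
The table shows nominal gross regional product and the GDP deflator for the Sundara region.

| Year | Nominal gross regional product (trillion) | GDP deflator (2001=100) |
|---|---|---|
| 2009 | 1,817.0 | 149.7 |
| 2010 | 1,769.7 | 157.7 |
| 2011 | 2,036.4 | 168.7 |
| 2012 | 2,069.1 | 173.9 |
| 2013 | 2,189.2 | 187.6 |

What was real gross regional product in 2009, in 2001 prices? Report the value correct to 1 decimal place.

1,213.8 trillion

Real gross regional product 2009 = 1817.0 / 1.497 = 1213.76.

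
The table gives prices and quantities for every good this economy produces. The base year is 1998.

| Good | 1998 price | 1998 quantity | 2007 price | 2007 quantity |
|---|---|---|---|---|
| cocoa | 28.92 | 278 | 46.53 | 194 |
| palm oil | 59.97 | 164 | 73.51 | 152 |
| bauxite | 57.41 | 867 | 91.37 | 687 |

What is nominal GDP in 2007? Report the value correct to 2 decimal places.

Nominal GDP 2007 = Σ (p_2007 × q_2007) = 46.53·194 + 73.51·152 + 91.37·687 = 82971.53.

82971.53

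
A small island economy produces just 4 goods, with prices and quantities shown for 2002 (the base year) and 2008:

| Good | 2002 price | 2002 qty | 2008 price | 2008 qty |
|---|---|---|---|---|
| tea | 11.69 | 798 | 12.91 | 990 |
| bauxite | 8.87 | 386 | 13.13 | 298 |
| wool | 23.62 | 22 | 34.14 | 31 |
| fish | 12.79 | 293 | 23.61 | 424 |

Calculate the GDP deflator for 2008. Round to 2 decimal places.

136.28

Nominal GDP 2008 = 12.91·990 + 13.13·298 + 34.14·31 + 23.61·424 = 27762.62.
Real GDP 2008 (at 2002 prices) = 11.69·990 + 8.87·298 + 23.62·31 + 12.79·424 = 20371.54.
Deflator = Nominal/Real × 100 = 27762.62/20371.54 × 100 = 136.281.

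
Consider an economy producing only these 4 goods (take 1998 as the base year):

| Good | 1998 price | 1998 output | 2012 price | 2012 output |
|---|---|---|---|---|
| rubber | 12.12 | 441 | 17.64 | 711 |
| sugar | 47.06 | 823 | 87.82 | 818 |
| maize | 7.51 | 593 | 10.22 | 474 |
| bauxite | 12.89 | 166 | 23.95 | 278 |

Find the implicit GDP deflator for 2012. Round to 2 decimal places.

176.72

Nominal GDP 2012 = 17.64·711 + 87.82·818 + 10.22·474 + 23.95·278 = 95881.18.
Real GDP 2012 (at 1998 prices) = 12.12·711 + 47.06·818 + 7.51·474 + 12.89·278 = 54255.56.
Deflator = Nominal/Real × 100 = 95881.18/54255.56 × 100 = 176.721.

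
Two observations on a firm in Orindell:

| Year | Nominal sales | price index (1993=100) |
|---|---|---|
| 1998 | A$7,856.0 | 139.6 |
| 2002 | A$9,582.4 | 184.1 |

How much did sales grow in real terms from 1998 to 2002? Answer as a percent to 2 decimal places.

-7.51%

Deflate each year: 1998 → 7856.0/1.396 = 5627.51; 2002 → 9582.4/1.841 = 5205.00.
So real sales changed by 5205.00/5627.51 − 1 = -0.0751, i.e. -7.51%.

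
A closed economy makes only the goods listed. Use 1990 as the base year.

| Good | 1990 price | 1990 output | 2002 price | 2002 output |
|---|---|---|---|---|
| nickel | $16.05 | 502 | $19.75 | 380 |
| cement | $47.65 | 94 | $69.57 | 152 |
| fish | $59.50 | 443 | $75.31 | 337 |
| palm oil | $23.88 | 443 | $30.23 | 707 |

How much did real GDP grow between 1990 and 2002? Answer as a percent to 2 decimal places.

1.62%

Real GDP 1990 = Nominal GDP 1990 = 16.05·502 + 47.65·94 + 59.50·443 + 23.88·443 = 49473.54.
Real GDP 2002 (at 1990 prices) = 16.05·380 + 47.65·152 + 59.50·337 + 23.88·707 = 50276.46.
Real growth = 50276.46/49473.54 − 1 = 0.0162.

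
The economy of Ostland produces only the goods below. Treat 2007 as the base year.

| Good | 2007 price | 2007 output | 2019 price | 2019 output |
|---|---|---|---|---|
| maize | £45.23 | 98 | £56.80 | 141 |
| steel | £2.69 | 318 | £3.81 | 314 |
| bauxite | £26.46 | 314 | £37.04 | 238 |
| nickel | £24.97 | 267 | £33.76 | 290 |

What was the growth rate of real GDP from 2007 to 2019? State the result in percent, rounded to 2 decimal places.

2.46%

Real GDP 2007 = Nominal GDP 2007 = 45.23·98 + 2.69·318 + 26.46·314 + 24.97·267 = 20263.39.
Real GDP 2019 (at 2007 prices) = 45.23·141 + 2.69·314 + 26.46·238 + 24.97·290 = 20760.87.
Real growth = 20760.87/20263.39 − 1 = 0.0246.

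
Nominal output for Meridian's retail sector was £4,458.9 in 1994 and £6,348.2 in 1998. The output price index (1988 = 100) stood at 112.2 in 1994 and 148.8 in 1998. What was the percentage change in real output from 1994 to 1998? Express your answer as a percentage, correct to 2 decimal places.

Real output 1994 = 4458.9 / 1.122 = 3974.06.
Real output 1998 = 6348.2 / 1.488 = 4266.26.
Real growth = 4266.26 / 3974.06 − 1 = 0.0735.

7.35%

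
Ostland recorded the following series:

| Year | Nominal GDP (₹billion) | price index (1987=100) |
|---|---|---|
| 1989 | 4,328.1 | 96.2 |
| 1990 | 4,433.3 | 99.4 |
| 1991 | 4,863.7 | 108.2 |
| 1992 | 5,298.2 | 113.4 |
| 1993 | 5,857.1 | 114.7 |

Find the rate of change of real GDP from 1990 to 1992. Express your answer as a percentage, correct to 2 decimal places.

4.75%

Real GDP 1990 = 4433.3/0.994 = 4460.06.
Real GDP 1992 = 5298.2/1.134 = 4672.13.
Change = 4672.13/4460.06 − 1 = 0.0475.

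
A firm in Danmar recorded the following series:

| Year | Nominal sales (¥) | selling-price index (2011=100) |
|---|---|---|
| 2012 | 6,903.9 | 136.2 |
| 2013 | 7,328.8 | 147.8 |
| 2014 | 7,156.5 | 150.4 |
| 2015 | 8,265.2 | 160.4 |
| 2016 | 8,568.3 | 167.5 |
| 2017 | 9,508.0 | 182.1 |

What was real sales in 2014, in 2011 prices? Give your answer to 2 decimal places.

Real sales 2014 = 7156.5 / 1.504 = 4758.31.

¥4,758.31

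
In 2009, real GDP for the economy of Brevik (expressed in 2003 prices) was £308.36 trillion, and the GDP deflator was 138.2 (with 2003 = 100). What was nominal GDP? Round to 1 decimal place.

Nominal GDP = Real × (GDP deflator/100) = 308.36 × 1.382 = 426.15.

£426.2 trillion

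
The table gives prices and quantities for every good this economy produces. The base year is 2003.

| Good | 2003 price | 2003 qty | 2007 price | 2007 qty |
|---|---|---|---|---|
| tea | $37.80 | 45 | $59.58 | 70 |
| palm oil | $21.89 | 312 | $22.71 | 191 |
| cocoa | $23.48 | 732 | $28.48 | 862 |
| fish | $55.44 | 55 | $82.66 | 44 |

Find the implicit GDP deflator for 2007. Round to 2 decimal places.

124.36

Nominal GDP 2007 = 59.58·70 + 22.71·191 + 28.48·862 + 82.66·44 = 36695.01.
Real GDP 2007 (at 2003 prices) = 37.80·70 + 21.89·191 + 23.48·862 + 55.44·44 = 29506.11.
Deflator = Nominal/Real × 100 = 36695.01/29506.11 × 100 = 124.364.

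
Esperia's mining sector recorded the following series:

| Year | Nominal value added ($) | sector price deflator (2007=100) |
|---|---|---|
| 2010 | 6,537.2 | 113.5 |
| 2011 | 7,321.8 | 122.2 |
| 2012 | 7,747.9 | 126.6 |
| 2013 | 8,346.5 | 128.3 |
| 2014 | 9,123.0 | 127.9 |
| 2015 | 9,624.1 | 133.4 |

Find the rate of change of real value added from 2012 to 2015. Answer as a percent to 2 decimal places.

17.88%

Real value added 2012 = 7747.9/1.266 = 6119.98.
Real value added 2015 = 9624.1/1.334 = 7214.47.
Change = 7214.47/6119.98 − 1 = 0.1788.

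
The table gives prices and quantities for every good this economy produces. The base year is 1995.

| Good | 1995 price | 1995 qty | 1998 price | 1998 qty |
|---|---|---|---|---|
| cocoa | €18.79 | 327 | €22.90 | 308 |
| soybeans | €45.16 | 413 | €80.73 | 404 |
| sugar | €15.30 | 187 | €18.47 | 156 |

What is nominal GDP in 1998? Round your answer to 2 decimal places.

Nominal GDP 1998 = Σ (p_1998 × q_1998) = 22.90·308 + 80.73·404 + 18.47·156 = 42549.44.

€42549.44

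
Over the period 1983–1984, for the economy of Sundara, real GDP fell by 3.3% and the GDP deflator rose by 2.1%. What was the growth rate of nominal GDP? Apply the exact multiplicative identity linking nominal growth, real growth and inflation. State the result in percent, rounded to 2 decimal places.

-1.27%

(1 + g_nom) = (1 + g_real)(1 + π) = 0.9670 × 1.0210 = 0.98731.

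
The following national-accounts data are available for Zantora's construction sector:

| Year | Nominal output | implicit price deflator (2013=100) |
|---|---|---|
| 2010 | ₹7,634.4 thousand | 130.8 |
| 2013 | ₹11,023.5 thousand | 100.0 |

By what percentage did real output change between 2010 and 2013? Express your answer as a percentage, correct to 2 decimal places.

88.87%

Deflate each year: 2010 → 7634.4/1.308 = 5836.70; 2013 → 11023.5/1.000 = 11023.50.
So real output changed by 11023.50/5836.70 − 1 = 0.8887, i.e. 88.87%.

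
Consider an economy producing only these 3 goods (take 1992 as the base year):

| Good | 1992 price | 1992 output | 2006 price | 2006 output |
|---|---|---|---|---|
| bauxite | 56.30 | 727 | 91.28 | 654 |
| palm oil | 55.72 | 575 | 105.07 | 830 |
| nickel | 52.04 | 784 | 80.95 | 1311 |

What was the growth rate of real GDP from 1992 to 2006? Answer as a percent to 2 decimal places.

Real GDP 1992 = Nominal GDP 1992 = 56.30·727 + 55.72·575 + 52.04·784 = 113768.46.
Real GDP 2006 (at 1992 prices) = 56.30·654 + 55.72·830 + 52.04·1311 = 151292.24.
Real growth = 151292.24/113768.46 − 1 = 0.3298.

32.98%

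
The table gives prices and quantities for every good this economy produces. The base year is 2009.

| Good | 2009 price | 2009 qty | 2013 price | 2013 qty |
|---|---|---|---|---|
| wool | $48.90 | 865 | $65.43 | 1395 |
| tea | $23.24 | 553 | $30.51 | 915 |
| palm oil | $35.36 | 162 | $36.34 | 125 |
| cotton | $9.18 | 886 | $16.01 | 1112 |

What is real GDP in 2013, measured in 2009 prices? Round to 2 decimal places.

$104108.26

Real GDP 2013 = Σ (p_2009 × q_2013) = 48.90·1395 + 23.24·915 + 35.36·125 + 9.18·1112 = 104108.26.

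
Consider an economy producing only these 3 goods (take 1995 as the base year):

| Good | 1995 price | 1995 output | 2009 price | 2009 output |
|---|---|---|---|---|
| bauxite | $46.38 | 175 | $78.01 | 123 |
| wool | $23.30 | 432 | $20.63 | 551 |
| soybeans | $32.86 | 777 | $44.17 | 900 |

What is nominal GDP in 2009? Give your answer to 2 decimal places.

Nominal GDP 2009 = Σ (p_2009 × q_2009) = 78.01·123 + 20.63·551 + 44.17·900 = 60715.36.

$60715.36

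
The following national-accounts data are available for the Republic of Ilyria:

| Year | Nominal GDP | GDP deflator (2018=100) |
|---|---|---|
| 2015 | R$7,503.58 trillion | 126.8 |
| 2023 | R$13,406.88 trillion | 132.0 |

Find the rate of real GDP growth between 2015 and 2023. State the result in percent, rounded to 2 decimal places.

71.63%

Real GDP 2015 = 7503.58 / 1.268 = 5917.65.
Real GDP 2023 = 13406.88 / 1.320 = 10156.73.
Real growth = 10156.73 / 5917.65 − 1 = 0.7163.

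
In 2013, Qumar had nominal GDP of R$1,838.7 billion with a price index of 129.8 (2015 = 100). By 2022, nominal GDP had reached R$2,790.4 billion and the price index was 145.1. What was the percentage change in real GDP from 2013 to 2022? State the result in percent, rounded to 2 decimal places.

Deflate each year: 2013 → 1838.7/1.298 = 1416.56; 2022 → 2790.4/1.451 = 1923.09.
So real GDP changed by 1923.09/1416.56 − 1 = 0.3576, i.e. 35.76%.

35.76%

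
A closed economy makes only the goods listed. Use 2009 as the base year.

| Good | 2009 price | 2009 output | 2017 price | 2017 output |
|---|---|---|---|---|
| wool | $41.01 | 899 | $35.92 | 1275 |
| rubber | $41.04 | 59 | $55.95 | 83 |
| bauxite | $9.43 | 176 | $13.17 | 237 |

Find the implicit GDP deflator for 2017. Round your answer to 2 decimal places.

Nominal GDP 2017 = 35.92·1275 + 55.95·83 + 13.17·237 = 53563.14.
Real GDP 2017 (at 2009 prices) = 41.01·1275 + 41.04·83 + 9.43·237 = 57928.98.
Deflator = Nominal/Real × 100 = 53563.14/57928.98 × 100 = 92.463.

92.46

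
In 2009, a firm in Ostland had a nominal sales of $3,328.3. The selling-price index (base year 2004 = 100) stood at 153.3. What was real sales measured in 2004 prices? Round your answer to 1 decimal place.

$2,171.1

Real sales = Nominal / (selling-price index/100) = 3328.3 / 1.533 = 2171.10.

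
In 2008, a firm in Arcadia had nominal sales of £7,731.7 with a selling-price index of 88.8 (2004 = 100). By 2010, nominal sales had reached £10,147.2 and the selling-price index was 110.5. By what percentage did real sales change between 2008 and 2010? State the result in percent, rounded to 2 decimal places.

Real sales 2008 = 7731.7 / 0.888 = 8706.87.
Real sales 2010 = 10147.2 / 1.105 = 9182.99.
Real growth = 9182.99 / 8706.87 − 1 = 0.0547.

5.47%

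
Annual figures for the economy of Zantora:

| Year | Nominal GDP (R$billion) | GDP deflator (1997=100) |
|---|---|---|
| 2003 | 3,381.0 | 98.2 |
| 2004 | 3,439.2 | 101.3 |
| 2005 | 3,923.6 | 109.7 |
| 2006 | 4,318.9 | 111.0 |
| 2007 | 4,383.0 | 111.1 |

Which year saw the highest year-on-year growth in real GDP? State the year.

2006

2004: real = 3439.2/1.013 = 3395.06; growth vs 2003 (3442.97) = -1.39%.
2005: real = 3923.6/1.097 = 3576.66; growth vs 2004 (3395.06) = 5.35%.
2006: real = 4318.9/1.110 = 3890.90; growth vs 2005 (3576.66) = 8.79%.
2007: real = 4383.0/1.111 = 3945.09; growth vs 2006 (3890.90) = 1.39%.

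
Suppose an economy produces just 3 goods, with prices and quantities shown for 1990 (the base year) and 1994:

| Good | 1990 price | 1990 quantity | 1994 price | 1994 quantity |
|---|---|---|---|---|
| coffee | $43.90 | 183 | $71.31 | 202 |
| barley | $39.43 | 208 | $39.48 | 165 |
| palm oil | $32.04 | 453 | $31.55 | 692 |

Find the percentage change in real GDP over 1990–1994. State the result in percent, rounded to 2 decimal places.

Real GDP 1990 = Nominal GDP 1990 = 43.90·183 + 39.43·208 + 32.04·453 = 30749.26.
Real GDP 1994 (at 1990 prices) = 43.90·202 + 39.43·165 + 32.04·692 = 37545.43.
Real growth = 37545.43/30749.26 − 1 = 0.2210.

22.10%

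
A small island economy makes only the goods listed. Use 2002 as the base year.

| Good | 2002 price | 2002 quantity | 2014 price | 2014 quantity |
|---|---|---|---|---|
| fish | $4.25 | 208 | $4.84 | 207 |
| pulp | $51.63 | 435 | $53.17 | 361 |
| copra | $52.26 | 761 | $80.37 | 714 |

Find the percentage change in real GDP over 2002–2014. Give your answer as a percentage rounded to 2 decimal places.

-9.95%

Real GDP 2002 = Nominal GDP 2002 = 4.25·208 + 51.63·435 + 52.26·761 = 63112.91.
Real GDP 2014 (at 2002 prices) = 4.25·207 + 51.63·361 + 52.26·714 = 56831.82.
Real growth = 56831.82/63112.91 − 1 = -0.0995.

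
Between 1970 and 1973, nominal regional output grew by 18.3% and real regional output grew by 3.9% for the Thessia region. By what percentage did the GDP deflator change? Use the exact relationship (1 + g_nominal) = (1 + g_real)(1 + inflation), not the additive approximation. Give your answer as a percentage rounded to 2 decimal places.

(1 + g_nom) = (1 + g_real)(1 + π), so π = 1.1830 / 1.0390 − 1 = 0.13859.

13.86%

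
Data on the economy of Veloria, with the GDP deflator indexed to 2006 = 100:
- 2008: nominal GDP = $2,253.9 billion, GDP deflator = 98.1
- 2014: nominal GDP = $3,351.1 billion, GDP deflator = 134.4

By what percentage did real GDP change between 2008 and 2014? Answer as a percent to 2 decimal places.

8.52%

Real GDP 2008 = 2253.9 / 0.981 = 2297.55.
Real GDP 2014 = 3351.1 / 1.344 = 2493.38.
Real growth = 2493.38 / 2297.55 − 1 = 0.0852.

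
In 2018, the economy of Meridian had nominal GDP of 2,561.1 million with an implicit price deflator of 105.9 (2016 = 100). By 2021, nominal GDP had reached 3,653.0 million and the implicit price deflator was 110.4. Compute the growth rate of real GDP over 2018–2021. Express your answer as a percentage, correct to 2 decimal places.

Deflate each year: 2018 → 2561.1/1.059 = 2418.41; 2021 → 3653.0/1.104 = 3308.88.
So real GDP changed by 3308.88/2418.41 − 1 = 0.3682, i.e. 36.82%.

36.82%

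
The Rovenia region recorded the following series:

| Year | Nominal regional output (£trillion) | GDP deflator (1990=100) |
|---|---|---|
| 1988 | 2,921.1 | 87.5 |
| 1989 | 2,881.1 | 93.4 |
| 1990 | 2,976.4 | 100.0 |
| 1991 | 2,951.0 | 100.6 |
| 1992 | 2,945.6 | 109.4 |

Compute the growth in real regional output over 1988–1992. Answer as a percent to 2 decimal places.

-19.35%

Real regional output 1988 = 2921.1/0.875 = 3338.40.
Real regional output 1992 = 2945.6/1.094 = 2692.50.
Change = 2692.50/3338.40 − 1 = -0.1935.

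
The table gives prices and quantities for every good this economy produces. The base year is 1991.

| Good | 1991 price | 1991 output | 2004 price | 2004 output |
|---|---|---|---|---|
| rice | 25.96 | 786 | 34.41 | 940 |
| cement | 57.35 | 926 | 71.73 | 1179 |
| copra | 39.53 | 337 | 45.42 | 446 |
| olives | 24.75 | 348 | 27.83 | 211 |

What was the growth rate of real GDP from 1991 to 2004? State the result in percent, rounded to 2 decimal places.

20.35%

Real GDP 1991 = Nominal GDP 1991 = 25.96·786 + 57.35·926 + 39.53·337 + 24.75·348 = 95445.27.
Real GDP 2004 (at 1991 prices) = 25.96·940 + 57.35·1179 + 39.53·446 + 24.75·211 = 114870.68.
Real growth = 114870.68/95445.27 − 1 = 0.2035.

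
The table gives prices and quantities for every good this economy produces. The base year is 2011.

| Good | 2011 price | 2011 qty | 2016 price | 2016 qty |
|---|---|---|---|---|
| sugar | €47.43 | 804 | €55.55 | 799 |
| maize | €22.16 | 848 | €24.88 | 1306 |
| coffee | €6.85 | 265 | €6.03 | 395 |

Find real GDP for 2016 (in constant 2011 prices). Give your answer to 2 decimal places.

€69543.28

Real GDP 2016 = Σ (p_2011 × q_2016) = 47.43·799 + 22.16·1306 + 6.85·395 = 69543.28.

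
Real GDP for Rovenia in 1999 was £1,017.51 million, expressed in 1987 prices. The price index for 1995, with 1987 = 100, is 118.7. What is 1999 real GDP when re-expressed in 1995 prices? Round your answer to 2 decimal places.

Real GDP in 1995 prices = Real GDP in 1987 prices × (P_1995/P_1987) = 1017.51 × 1.187 = 1207.78.

£1,207.78 million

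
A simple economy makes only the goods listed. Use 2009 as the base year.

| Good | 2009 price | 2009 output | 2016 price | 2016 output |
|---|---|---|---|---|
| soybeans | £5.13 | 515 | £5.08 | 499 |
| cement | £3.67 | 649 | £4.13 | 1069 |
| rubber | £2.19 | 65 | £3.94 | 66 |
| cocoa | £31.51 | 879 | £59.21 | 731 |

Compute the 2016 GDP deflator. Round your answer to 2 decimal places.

170.23

Nominal GDP 2016 = 5.08·499 + 4.13·1069 + 3.94·66 + 59.21·731 = 50492.44.
Real GDP 2016 (at 2009 prices) = 5.13·499 + 3.67·1069 + 2.19·66 + 31.51·731 = 29661.45.
Deflator = Nominal/Real × 100 = 50492.44/29661.45 × 100 = 170.229.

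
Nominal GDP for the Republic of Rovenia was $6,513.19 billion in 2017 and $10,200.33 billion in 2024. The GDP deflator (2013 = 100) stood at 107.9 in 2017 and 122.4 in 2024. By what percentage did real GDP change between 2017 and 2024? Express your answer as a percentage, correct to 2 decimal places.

Deflate each year: 2017 → 6513.19/1.079 = 6036.32; 2024 → 10200.33/1.224 = 8333.60.
So real GDP changed by 8333.60/6036.32 − 1 = 0.3806, i.e. 38.06%.

38.06%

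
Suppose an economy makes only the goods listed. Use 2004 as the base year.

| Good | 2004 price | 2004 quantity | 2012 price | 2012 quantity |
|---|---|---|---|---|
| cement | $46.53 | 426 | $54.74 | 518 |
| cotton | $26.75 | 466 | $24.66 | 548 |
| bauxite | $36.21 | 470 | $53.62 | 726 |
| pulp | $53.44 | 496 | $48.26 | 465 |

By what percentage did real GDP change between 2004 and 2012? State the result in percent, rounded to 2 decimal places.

18.58%

Real GDP 2004 = Nominal GDP 2004 = 46.53·426 + 26.75·466 + 36.21·470 + 53.44·496 = 75812.22.
Real GDP 2012 (at 2004 prices) = 46.53·518 + 26.75·548 + 36.21·726 + 53.44·465 = 89899.60.
Real growth = 89899.60/75812.22 − 1 = 0.1858.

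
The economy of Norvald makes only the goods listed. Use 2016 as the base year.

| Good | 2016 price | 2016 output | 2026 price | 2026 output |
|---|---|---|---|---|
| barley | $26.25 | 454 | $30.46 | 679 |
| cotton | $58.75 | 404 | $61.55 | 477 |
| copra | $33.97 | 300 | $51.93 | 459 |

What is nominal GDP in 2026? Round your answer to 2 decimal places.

Nominal GDP 2026 = Σ (p_2026 × q_2026) = 30.46·679 + 61.55·477 + 51.93·459 = 73877.56.

$73877.56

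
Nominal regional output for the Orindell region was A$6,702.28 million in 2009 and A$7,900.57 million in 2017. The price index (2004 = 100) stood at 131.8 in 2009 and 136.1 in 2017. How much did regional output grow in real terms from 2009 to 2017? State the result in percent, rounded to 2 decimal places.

14.15%

Real regional output 2009 = 6702.28 / 1.318 = 5085.19.
Real regional output 2017 = 7900.57 / 1.361 = 5804.97.
Real growth = 5804.97 / 5085.19 − 1 = 0.1415.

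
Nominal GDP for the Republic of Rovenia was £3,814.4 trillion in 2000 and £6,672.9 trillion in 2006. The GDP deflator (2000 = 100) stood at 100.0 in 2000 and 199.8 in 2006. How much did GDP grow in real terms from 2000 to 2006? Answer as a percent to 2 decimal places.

-12.44%

Real GDP 2000 = 3814.4 / 1.000 = 3814.40.
Real GDP 2006 = 6672.9 / 1.998 = 3339.79.
Real growth = 3339.79 / 3814.40 − 1 = -0.1244.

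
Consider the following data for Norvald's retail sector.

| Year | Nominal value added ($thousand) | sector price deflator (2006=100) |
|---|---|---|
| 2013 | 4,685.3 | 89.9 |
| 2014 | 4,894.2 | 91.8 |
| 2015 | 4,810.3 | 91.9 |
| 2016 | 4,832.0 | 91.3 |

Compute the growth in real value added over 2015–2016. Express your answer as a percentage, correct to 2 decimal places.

Real value added 2015 = 4810.3/0.919 = 5234.28.
Real value added 2016 = 4832.0/0.913 = 5292.44.
Change = 5292.44/5234.28 − 1 = 0.0111.

1.11%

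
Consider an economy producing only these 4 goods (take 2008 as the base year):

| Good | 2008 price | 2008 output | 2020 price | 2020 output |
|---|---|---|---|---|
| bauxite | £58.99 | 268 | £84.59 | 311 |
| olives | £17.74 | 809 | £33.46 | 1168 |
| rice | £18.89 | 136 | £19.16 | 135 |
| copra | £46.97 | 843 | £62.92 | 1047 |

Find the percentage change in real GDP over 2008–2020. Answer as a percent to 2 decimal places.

Real GDP 2008 = Nominal GDP 2008 = 58.99·268 + 17.74·809 + 18.89·136 + 46.97·843 = 72325.73.
Real GDP 2020 (at 2008 prices) = 58.99·311 + 17.74·1168 + 18.89·135 + 46.97·1047 = 90793.95.
Real growth = 90793.95/72325.73 − 1 = 0.2553.

25.53%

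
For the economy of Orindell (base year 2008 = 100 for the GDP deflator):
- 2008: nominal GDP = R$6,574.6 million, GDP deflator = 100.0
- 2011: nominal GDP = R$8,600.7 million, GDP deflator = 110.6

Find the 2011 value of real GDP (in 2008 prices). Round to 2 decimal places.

Real GDP = Nominal / (GDP deflator/100) = 8600.7 / 1.106 = 7776.40.

R$7,776.40 million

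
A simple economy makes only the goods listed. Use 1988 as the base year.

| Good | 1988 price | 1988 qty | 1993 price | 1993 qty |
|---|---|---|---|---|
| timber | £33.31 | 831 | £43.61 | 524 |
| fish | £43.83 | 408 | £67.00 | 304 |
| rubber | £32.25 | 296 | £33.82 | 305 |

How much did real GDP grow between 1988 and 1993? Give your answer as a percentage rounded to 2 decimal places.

Real GDP 1988 = Nominal GDP 1988 = 33.31·831 + 43.83·408 + 32.25·296 = 55109.25.
Real GDP 1993 (at 1988 prices) = 33.31·524 + 43.83·304 + 32.25·305 = 40615.01.
Real growth = 40615.01/55109.25 − 1 = -0.2630.

-26.30%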